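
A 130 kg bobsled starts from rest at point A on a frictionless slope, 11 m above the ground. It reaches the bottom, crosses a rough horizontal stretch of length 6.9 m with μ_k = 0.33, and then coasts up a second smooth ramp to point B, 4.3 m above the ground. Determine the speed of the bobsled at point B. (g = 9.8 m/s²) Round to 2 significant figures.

v = 9.3 m/s

Energy at A: mgh₁ = (130)(9.8)(11) = 14014 J
Friction loss: W_f = μ_k mg d = 2901 J
At B: ½mv² + mgh₂ = mgh₁ − W_f
½mv² = 14014 − 2901 − 5478.2 = 5634.9 J
v = √(2 × 5634.9/130) = 9.311 m/s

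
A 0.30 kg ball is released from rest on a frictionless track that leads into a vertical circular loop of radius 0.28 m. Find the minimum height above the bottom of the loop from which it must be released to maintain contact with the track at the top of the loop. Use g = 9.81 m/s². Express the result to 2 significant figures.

h = 0.70 m

At the top, for minimum speed gravity alone supplies the centripetal force: mg = mv_top²/r ⇒ v_top² = gr = 2.747 m²/s²
Energy conservation from release height h to the top (height 2r): mgh = ½mv_top² + mg(2r)
h = v_top²/(2g) + 2r = r/2 + 2r = 5r/2 = 0.7000 m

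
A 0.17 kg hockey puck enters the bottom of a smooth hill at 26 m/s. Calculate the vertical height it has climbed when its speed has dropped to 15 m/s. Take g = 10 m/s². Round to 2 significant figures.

Energy balance between the two points: ½mv₁² = ½mv₂² + mgh
h = (v₁² − v₂²)/(2g) = (26² − 15²)/(2 × 10) = 22.55 m

h = 23 m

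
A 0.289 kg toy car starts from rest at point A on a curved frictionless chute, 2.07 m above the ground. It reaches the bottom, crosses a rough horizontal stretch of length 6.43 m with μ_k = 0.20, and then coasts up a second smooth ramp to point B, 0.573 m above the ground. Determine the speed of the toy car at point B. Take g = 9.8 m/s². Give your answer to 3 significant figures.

v = 2.03 m/s

Energy at A: mgh₁ = (0.289)(9.8)(2.07) = 5.8627 J
Friction loss: W_f = μ_k mg d = 3.642 J
At B: ½mv² + mgh₂ = mgh₁ − W_f
½mv² = 5.8627 − 3.642 − 1.6229 = 0.59759 J
v = √(2 × 0.59759/0.289) = 2.034 m/s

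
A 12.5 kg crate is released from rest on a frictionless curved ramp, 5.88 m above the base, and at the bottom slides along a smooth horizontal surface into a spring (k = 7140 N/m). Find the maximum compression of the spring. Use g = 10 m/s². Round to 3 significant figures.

Energy conservation (no friction) from release to max compression: mgh = ½kx²
x = √(2mgh/k) = √(2 × 12.5 × 10 × 5.88 / 7140) = 0.4537 m

x = 0.454 m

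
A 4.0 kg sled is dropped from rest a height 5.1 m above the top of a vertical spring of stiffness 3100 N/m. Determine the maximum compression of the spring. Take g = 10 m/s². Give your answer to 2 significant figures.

Measuring PE from the top of the relaxed spring, at max compression the sled has dropped H + x with zero KE, so:
mg(H + x) = ½kx²
½(3100)x² − (4.0)(10)x − (4.0)(10)(5.1) = 0
1550x² − 40.00x − 204.0 = 0
x = [40.00 + √(1600 + 1.2648e+06)]/(2 × 1550) = 0.3759 m

x = 0.38 m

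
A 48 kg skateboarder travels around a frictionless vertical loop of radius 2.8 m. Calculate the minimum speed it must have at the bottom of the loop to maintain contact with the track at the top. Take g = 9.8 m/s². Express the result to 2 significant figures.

At the top: mg = mv_top²/r ⇒ v_top² = gr = 27.44 m²/s²
Energy from bottom to top (height 2r): ½mv_bot² = ½mv_top² + mg(2r)
v_bot² = gr + 4gr = 5gr = 137.2
v_bot = √(5gr) = 11.71 m/s

v = 12 m/s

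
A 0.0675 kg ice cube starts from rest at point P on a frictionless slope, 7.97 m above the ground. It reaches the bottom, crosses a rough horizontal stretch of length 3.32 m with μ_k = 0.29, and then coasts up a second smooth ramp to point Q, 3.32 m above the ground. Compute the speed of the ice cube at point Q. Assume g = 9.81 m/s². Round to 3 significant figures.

Energy at P: mgh₁ = (0.0675)(9.81)(7.97) = 5.2775 J
Friction loss: W_f = μ_k mg d = 0.6375 J
At Q: ½mv² + mgh₂ = mgh₁ − W_f
½mv² = 5.2775 − 0.6375 − 2.1984 = 2.4416 J
v = √(2 × 2.4416/0.0675) = 8.505 m/s

v = 8.51 m/s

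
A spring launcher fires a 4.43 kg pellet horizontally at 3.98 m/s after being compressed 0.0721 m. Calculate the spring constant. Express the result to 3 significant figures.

k = 13500 N/m

½kx² = ½mv²
k = mv²/x² = (4.43)(3.98)²/(0.0721)² = 13499 N/m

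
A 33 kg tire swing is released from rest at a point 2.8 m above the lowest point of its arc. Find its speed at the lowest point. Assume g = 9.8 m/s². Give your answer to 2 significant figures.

By conservation of mechanical energy, mgh = ½mv²
v = √(2gh) = √(2 × 9.8 × 2.8) = √54.880 = 7.408 m/s

v = 7.4 m/s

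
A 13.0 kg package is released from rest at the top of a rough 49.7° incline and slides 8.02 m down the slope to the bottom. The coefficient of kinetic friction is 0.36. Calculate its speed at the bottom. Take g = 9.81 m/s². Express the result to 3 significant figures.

Work–energy: mg(L sinθ) − μ_k(mg cosθ)L = ½mv²
mgh = mgL sinθ = (13.0)(9.81)(8.02)sin49.7° = 780.05 J
W_f = μ_k mg cosθ · L = (0.36)(13.0)(9.81)cos49.7°·8.02 = 238.2 J
½mv² = 780.05 − 238.2 = 541.90 J
v = √(2 × 541.90/13.0) = 9.131 m/s

v = 9.13 m/s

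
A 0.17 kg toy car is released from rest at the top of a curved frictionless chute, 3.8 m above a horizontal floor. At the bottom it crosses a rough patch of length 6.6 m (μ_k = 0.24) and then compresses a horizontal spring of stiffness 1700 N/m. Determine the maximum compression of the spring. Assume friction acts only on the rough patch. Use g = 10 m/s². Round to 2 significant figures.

x = 0.067 m

Initial energy: E₁ = mgh = (0.17)(10)(3.8) = 6.4600 J
Friction removes W_f = μ_k mg d = (0.24)(0.17)(10)(6.6) = 2.693 J
Energy reaching the spring: E = 6.4600 − 2.693 = 3.7672 J
At max compression ½kx² = E ⇒ x = √(2E/k) = √(2 × 3.7672/1700) = 0.06657 m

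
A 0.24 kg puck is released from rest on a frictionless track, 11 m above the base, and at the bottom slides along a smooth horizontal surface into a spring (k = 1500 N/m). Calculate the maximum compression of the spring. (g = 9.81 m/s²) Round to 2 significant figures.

x = 0.19 m

Energy conservation (no friction) from release to max compression: mgh = ½kx²
x = √(2mgh/k) = √(2 × 0.24 × 9.81 × 11 / 1500) = 0.1858 m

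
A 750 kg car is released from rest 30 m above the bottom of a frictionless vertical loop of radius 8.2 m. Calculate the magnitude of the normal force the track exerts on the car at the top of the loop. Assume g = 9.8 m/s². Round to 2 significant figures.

N = 17000 N

Energy from release to top (height 2r): mgh = ½mv_top² + mg(2r)
v_top² = 2g(h − 2r) = 2(9.8)(30 − 16.40) = 266.56 m²/s²
At the top, both N and weight point toward the centre: N + mg = mv_top²/r
N = m(v_top²/r − g) = 750(266.56/8.2 − 9.8) = 17030 N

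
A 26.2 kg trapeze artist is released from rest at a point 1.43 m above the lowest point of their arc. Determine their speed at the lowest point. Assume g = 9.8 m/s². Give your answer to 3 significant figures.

By conservation of mechanical energy, mgh = ½mv²
v = √(2gh) = √(2 × 9.8 × 1.43) = √28.028 = 5.294 m/s

v = 5.29 m/s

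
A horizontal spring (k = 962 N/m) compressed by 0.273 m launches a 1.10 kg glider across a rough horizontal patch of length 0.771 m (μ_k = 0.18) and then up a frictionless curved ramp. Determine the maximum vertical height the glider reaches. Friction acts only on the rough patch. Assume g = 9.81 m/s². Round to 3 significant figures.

h = 3.18 m

Spring energy: E₀ = ½kx² = ½(962)(0.273)² = 35.848 J
Friction: W_f = μ_k mg d = (0.18)(1.10)(9.81)(0.771) = 1.498 J
Energy at base of ramp: E = 35.848 − 1.498 = 34.351 J
At max height all remaining energy is PE: mgh = E ⇒ h = E/(mg) = 34.351/(1.10 × 9.81) = 3.183 m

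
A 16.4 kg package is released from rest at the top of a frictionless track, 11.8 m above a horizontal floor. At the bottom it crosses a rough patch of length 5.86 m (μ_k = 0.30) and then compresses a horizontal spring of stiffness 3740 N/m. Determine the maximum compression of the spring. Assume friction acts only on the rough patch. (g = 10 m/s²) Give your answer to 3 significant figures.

Initial energy: E₁ = mgh = (16.4)(10)(11.8) = 1935.2 J
Friction removes W_f = μ_k mg d = (0.30)(16.4)(10)(5.86) = 288.3 J
Energy reaching the spring: E = 1935.2 − 288.3 = 1646.9 J
At max compression ½kx² = E ⇒ x = √(2E/k) = √(2 × 1646.9/3740) = 0.9385 m

x = 0.938 m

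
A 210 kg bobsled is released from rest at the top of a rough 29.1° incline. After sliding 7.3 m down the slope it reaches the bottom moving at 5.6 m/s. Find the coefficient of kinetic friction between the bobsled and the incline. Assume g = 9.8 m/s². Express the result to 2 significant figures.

μ_k = 0.31

mgh = ½mv² + μ_k (mg cosθ) L, with h = L sinθ
mgL sinθ = 7306.4 J; ½mv² = 3292.8 J
W_f = 7306.4 − 3292.8 = 4014 J
μ_k = W_f/(mg cosθ · L) = 4014/(1798 × 7.3) = 0.3058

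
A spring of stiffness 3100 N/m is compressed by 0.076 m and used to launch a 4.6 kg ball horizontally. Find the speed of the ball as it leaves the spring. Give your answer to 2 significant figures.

v = 2.0 m/s

Conservation of energy: ½kx² = ½mv²
v = x√(k/m) = 0.076 × √(3100/4.6) = 1.973 m/s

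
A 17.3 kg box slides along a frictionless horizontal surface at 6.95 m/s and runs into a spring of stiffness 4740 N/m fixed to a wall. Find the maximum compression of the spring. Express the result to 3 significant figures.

At max compression the box is momentarily at rest: ½mv² = ½kx²
x = v√(m/k) = 6.95 × √(17.3/4740) = 0.4199 m

x = 0.420 m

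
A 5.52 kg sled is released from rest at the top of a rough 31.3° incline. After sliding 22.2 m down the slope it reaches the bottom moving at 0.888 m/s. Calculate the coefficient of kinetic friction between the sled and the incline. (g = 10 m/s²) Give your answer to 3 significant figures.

The energy dissipated by friction is the PE lost minus the KE gained:
mgL sinθ = 636.64 J; ½mv² = 2.1764 J
W_f = 636.64 − 2.1764 = 634.5 J
μ_k = W_f/(mg cosθ · L) = 634.5/(47.17 × 22.2) = 0.6059

μ_k = 0.606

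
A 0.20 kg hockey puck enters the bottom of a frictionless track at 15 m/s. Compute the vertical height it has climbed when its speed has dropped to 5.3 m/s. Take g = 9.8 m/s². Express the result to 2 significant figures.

Energy balance between the two points: ½mv₁² = ½mv₂² + mgh
h = (v₁² − v₂²)/(2g) = (15² − 5.3²)/(2 × 9.8) = 10.05 m

h = 10 m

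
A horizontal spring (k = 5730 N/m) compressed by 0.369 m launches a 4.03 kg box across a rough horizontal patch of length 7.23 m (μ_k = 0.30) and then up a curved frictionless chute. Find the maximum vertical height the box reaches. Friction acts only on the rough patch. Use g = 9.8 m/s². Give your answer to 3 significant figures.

Spring energy: E₀ = ½kx² = ½(5730)(0.369)² = 390.10 J
Friction: W_f = μ_k mg d = (0.30)(4.03)(9.8)(7.23) = 85.66 J
Energy at base of ramp: E = 390.10 − 85.66 = 304.44 J
At max height all remaining energy is PE: mgh = E ⇒ h = E/(mg) = 304.44/(4.03 × 9.8) = 7.708 m

h = 7.71 m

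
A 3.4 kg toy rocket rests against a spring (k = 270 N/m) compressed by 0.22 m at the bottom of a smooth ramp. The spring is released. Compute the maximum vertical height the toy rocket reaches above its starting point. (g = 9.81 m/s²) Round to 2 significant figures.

At maximum height the toy rocket is at rest, so ½kx² = mgh
h = kx²/(2mg) = (270)(0.22)²/(2 × 3.4 × 9.81) = 0.1959 m

h = 0.20 m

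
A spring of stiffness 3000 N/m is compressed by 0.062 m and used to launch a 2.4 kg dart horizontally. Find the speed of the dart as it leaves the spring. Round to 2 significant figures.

v = 2.2 m/s

The dart leaves the spring when the spring is at natural length, so ½kx² = ½mv²
v = x√(k/m) = 0.062 × √(3000/2.4) = 2.192 m/s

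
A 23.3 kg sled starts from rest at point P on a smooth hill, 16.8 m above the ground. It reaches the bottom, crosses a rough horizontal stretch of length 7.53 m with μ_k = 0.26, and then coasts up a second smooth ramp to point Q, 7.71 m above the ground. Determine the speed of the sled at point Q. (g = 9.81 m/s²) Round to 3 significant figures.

Energy at P: mgh₁ = (23.3)(9.81)(16.8) = 3840.0 J
Friction loss: W_f = μ_k mg d = 447.5 J
At Q: ½mv² + mgh₂ = mgh₁ − W_f
½mv² = 3840.0 − 447.5 − 1762.3 = 1630.2 J
v = √(2 × 1630.2/23.3) = 11.83 m/s

v = 11.8 m/s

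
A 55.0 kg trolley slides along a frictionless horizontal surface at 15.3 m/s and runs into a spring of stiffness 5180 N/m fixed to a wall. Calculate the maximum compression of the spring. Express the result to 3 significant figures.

x = 1.58 m

All KE is stored as spring PE at maximum compression: ½mv² = ½kx²
x = v√(m/k) = 15.3 × √(55.0/5180) = 1.577 m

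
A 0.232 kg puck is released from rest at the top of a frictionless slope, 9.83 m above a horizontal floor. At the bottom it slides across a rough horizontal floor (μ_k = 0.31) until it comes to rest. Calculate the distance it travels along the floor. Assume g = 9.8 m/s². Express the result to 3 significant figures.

d = 31.7 m

Energy bookkeeping (friction removes W_f = μ_k N d):
At rest all PE has been dissipated by friction: mgh = μ_k m g d
d = h/μ_k = 9.83/0.31 = 31.71 m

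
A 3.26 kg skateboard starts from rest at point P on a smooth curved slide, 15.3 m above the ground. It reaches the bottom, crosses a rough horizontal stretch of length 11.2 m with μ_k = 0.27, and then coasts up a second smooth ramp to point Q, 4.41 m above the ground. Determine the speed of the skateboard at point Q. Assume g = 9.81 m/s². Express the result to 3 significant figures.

Energy at P: mgh₁ = (3.26)(9.81)(15.3) = 489.30 J
Friction loss: W_f = μ_k mg d = 96.71 J
At Q: ½mv² + mgh₂ = mgh₁ − W_f
½mv² = 489.30 − 96.71 − 141.03 = 251.56 J
v = √(2 × 251.56/3.26) = 12.42 m/s

v = 12.4 m/s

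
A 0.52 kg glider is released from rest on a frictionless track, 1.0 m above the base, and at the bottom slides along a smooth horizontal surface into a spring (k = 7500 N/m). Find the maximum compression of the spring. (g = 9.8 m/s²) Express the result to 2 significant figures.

x = 0.037 m

Gravitational PE at the top equals spring PE at max compression: mgh = ½kx²
x = √(2mgh/k) = √(2 × 0.52 × 9.8 × 1.0 / 7500) = 0.03686 m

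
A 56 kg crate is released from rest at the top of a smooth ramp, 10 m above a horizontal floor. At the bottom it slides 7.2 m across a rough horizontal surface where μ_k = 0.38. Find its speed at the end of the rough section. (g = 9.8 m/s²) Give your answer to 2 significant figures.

v = 12 m/s

Applying the work–energy principle:
mgh = ½mv² + μ_k m g d
W_f = μ_k mg d = (0.38)(56)(9.8)(7.2) = 1502 J
½mv² = mgh − W_f = 5488.0 − 1502 = 3986.5 J
v = √(2 × 3986.5/56) = 11.93 m/s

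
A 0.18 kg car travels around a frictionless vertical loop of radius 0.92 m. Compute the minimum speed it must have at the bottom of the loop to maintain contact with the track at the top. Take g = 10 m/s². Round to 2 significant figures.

v = 6.8 m/s

At the top: mg = mv_top²/r ⇒ v_top² = gr = 9.200 m²/s²
Energy from bottom to top (height 2r): ½mv_bot² = ½mv_top² + mg(2r)
v_bot² = gr + 4gr = 5gr = 46.00
v_bot = √(5gr) = 6.782 m/s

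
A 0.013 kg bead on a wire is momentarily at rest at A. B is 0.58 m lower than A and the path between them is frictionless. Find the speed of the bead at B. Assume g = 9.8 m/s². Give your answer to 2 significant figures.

v = 3.4 m/s

By conservation of mechanical energy, mgh = ½mv²
The mass cancels from both sides.
v = √(2gh) = √(2 × 9.8 × 0.58) = √11.368 = 3.372 m/s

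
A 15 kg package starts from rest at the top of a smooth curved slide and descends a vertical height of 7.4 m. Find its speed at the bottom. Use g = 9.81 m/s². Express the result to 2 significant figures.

Mechanical energy is conserved (no friction): mgh = ½mv²
v = √(2gh) = √(2 × 9.81 × 7.4) = √145.19 = 12.05 m/s

v = 12 m/s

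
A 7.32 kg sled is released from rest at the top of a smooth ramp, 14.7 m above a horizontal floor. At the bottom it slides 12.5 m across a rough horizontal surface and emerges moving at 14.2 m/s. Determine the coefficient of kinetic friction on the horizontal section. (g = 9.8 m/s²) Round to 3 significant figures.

μ_k = 0.353

Energy at the top = energy at the end + work done against friction:
mgh = ½mv² + μ_k m g d
mgh = 1054.5 J; ½mv² = 738.00 J
W_f = 1054.5 − 738.00 = 316.5 J
μ_k = W_f/(mg·d) = 316.5/(71.74 × 12.5) = 0.3530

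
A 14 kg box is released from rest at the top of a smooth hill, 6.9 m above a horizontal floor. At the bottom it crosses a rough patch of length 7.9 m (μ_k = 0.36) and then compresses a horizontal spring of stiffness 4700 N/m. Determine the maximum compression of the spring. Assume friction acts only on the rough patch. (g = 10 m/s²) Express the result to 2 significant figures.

x = 0.49 m

Initial energy: E₁ = mgh = (14)(10)(6.9) = 966.00 J
Friction removes W_f = μ_k mg d = (0.36)(14)(10)(7.9) = 398.2 J
Energy reaching the spring: E = 966.00 − 398.2 = 567.84 J
At max compression ½kx² = E ⇒ x = √(2E/k) = √(2 × 567.84/4700) = 0.4916 m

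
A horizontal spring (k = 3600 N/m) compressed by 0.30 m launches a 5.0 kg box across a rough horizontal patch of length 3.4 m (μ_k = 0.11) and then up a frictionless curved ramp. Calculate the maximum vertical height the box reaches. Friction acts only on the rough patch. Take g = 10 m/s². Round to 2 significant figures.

h = 2.9 m

Spring energy: E₀ = ½kx² = ½(3600)(0.30)² = 162.00 J
Friction: W_f = μ_k mg d = (0.11)(5.0)(10)(3.4) = 18.70 J
Energy at base of ramp: E = 162.00 − 18.70 = 143.30 J
At max height all remaining energy is PE: mgh = E ⇒ h = E/(mg) = 143.30/(5.0 × 10) = 2.866 m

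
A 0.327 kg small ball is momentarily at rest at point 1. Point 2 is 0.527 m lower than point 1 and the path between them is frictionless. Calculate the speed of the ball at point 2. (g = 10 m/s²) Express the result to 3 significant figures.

v = 3.25 m/s

Equating total energy at the two states: mgh = ½mv²
v = √(2gh) = √(2 × 10 × 0.527) = √10.540 = 3.247 m/s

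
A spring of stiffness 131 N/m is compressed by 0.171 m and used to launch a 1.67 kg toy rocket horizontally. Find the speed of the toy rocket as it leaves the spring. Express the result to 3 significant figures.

v = 1.51 m/s

Spring PE converts entirely to kinetic energy: ½kx² = ½mv²
v = x√(k/m) = 0.171 × √(131/1.67) = 1.515 m/s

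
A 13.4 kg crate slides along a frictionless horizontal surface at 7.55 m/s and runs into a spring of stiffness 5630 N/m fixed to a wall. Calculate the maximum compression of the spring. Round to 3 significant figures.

Conservation of energy between contact and max compression: ½mv² = ½kx²
x = v√(m/k) = 7.55 × √(13.4/5630) = 0.3683 m

x = 0.368 m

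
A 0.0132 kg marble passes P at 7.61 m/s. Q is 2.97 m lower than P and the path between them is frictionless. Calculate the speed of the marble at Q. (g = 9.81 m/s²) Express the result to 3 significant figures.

Equating total energy at the two states: ½mv₀² + mgh = ½mv²
v² = v₀² + 2gh = (7.61)² + 2(9.81)(2.97) = 116.18
v = √116.18 = 10.78 m/s

v = 10.8 m/s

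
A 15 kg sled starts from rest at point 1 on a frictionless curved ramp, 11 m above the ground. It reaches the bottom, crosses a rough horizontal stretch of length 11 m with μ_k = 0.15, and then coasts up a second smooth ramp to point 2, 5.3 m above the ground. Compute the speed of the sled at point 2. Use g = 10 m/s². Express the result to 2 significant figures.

v = 9.0 m/s

Energy at 1: mgh₁ = (15)(10)(11) = 1650.0 J
Friction loss: W_f = μ_k mg d = 247.5 J
At 2: ½mv² + mgh₂ = mgh₁ − W_f
½mv² = 1650.0 − 247.5 − 795.00 = 607.50 J
v = √(2 × 607.50/15) = 9.000 m/s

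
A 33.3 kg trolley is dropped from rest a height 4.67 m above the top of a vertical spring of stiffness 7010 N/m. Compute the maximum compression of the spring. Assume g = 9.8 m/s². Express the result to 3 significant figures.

Take the reference level at the top of the uncompressed spring. At max compression the trolley has fallen H + x and is momentarily at rest:
mg(H + x) = ½kx²
½(7010)x² − (33.3)(9.8)x − (33.3)(9.8)(4.67) = 0
3505x² − 326.3x − 1524 = 0
x = [326.3 + √(106498 + 2.1367e+07)]/(2 × 3505) = 0.7076 m

x = 0.708 m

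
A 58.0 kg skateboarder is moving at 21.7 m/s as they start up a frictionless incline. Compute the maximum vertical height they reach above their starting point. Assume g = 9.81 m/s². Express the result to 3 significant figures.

h = 24.0 m

By energy conservation, ½mv² = mgh
h = v²/(2g) = 21.7²/(2 × 9.81) = 24.00 m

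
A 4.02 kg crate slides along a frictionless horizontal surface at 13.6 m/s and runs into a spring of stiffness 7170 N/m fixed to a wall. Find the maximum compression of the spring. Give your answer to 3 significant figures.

x = 0.322 m

At max compression the crate is momentarily at rest: ½mv² = ½kx²
x = v√(m/k) = 13.6 × √(4.02/7170) = 0.3220 m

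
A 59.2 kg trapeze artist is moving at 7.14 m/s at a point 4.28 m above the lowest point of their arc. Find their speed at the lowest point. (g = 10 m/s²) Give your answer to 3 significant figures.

v = 11.7 m/s

Energy conservation between the two points: ½mv₀² + mgh = ½mv²
v² = v₀² + 2gh = (7.14)² + 2(10)(4.28) = 136.58
v = √136.58 = 11.69 m/s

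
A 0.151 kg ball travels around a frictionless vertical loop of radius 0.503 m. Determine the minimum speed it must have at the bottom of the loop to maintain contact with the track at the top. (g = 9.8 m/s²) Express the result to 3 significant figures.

v = 4.96 m/s

At the top: mg = mv_top²/r ⇒ v_top² = gr = 4.929 m²/s²
Energy from bottom to top (height 2r): ½mv_bot² = ½mv_top² + mg(2r)
v_bot² = gr + 4gr = 5gr = 24.65
v_bot = √(5gr) = 4.965 m/s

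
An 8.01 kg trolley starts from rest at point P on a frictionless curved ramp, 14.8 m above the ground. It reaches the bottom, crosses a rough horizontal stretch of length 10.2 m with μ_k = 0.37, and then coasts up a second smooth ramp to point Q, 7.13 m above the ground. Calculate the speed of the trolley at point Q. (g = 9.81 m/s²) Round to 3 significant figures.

v = 8.74 m/s

Energy at P: mgh₁ = (8.01)(9.81)(14.8) = 1163.0 J
Friction loss: W_f = μ_k mg d = 296.6 J
At Q: ½mv² + mgh₂ = mgh₁ − W_f
½mv² = 1163.0 − 296.6 − 560.26 = 306.14 J
v = √(2 × 306.14/8.01) = 8.743 m/s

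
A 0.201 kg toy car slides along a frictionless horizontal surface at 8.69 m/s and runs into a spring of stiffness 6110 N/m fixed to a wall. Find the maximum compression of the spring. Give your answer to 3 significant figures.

At max compression the car is momentarily at rest: ½mv² = ½kx²
x = v√(m/k) = 8.69 × √(0.201/6110) = 0.04984 m

x = 0.0498 m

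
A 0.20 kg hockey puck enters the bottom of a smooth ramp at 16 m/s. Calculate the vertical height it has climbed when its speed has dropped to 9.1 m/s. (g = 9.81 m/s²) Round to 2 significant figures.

h = 8.8 m

Conservation of energy: ½mv₁² = ½mv₂² + mgh
h = (v₁² − v₂²)/(2g) = (16² − 9.1²)/(2 × 9.81) = 8.827 m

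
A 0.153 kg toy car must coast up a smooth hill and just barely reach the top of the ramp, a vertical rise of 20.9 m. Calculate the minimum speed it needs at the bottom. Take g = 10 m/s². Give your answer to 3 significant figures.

v = 20.4 m/s

At the top it is momentarily at rest, so all KE converts to PE: ½mv² = mgh
v = √(2gh) = √(2 × 10 × 20.9) = 20.45 m/s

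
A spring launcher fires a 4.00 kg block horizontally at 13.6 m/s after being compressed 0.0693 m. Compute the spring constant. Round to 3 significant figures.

k = 154000 N/m

Energy stored in the spring equals the launch KE: ½kx² = ½mv²
k = mv²/x² = (4.00)(13.6)²/(0.0693)² = 154053 N/m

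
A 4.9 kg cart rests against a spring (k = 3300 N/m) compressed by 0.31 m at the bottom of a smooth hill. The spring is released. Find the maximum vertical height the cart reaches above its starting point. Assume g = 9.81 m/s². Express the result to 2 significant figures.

All spring PE becomes gravitational PE at the highest point: ½kx² = mgh
h = kx²/(2mg) = (3300)(0.31)²/(2 × 4.9 × 9.81) = 3.299 m

h = 3.3 m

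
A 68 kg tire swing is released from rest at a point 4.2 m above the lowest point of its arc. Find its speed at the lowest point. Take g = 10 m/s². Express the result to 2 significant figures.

v = 9.2 m/s

By conservation of mechanical energy, mgh = ½mv²
v = √(2gh) = √(2 × 10 × 4.2) = √84.000 = 9.165 m/s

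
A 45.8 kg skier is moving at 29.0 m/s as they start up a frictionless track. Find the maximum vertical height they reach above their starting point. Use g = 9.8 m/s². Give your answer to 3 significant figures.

h = 42.9 m

Setting KE at the bottom equal to PE gained: ½mv² = mgh
h = v²/(2g) = 29.0²/(2 × 9.8) = 42.91 m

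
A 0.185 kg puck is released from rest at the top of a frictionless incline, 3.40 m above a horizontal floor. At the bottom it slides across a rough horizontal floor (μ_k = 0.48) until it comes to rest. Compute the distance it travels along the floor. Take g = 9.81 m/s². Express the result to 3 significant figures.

d = 7.08 m

Applying the work–energy principle:
At rest all PE has been dissipated by friction: mgh = μ_k m g d
d = h/μ_k = 3.40/0.48 = 7.083 m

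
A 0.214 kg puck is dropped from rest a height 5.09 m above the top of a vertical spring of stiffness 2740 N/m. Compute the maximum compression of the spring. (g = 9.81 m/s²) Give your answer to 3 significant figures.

Let x be the compression. The total drop is H + x, and the puck is instantaneously at rest at max compression, so energy conservation gives:
mg(H + x) = ½kx²
½(2740)x² − (0.214)(9.81)x − (0.214)(9.81)(5.09) = 0
1370x² − 2.099x − 10.69 = 0
x = [2.099 + √(4.407 + 58557)]/(2 × 1370) = 0.08909 m

x = 0.0891 m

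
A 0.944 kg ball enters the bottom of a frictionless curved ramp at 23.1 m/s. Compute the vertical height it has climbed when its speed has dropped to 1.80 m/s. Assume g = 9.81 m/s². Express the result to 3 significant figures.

h = 27.0 m

Energy balance between the two points: ½mv₁² = ½mv₂² + mgh
h = (v₁² − v₂²)/(2g) = (23.1² − 1.80²)/(2 × 9.81) = 27.03 m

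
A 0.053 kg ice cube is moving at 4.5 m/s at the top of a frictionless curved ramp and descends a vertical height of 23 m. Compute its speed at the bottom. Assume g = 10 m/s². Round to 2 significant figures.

v = 22 m/s

Mechanical energy is conserved (no friction): ½mv₀² + mgh = ½mv²
v² = v₀² + 2gh = (4.5)² + 2(10)(23) = 480.25
v = √480.25 = 21.91 m/s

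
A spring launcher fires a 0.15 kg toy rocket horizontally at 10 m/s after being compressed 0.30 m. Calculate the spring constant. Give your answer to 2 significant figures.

Spring PE at full compression equals KE at release: ½kx² = ½mv²
k = mv²/x² = (0.15)(10)²/(0.30)² = 166.7 N/m

k = 170 N/m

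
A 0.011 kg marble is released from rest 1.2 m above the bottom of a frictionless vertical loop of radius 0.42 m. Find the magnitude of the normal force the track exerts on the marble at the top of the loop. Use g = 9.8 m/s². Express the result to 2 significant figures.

N = 0.077 N

Energy from release to top (height 2r): mgh = ½mv_top² + mg(2r)
v_top² = 2g(h − 2r) = 2(9.8)(1.2 − 0.8400) = 7.0560 m²/s²
At the top, both N and weight point toward the centre: N + mg = mv_top²/r
N = m(v_top²/r − g) = 0.011(7.0560/0.42 − 9.8) = 0.07700 N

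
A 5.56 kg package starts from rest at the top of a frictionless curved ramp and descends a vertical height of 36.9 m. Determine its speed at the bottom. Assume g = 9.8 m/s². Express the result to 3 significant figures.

By conservation of mechanical energy, mgh = ½mv²
v = √(2gh) = √(2 × 9.8 × 36.9) = √723.24 = 26.89 m/s

v = 26.9 m/s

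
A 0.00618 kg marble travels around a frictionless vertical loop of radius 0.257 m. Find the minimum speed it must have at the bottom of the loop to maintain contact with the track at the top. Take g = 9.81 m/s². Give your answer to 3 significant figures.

At the top: mg = mv_top²/r ⇒ v_top² = gr = 2.521 m²/s²
Energy from bottom to top (height 2r): ½mv_bot² = ½mv_top² + mg(2r)
v_bot² = gr + 4gr = 5gr = 12.61
v_bot = √(5gr) = 3.550 m/s

v = 3.55 m/s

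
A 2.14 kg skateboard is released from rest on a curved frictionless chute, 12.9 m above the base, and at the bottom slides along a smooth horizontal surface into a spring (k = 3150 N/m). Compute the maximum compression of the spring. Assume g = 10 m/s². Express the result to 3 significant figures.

x = 0.419 m

Energy conservation (no friction) from release to max compression: mgh = ½kx²
x = √(2mgh/k) = √(2 × 2.14 × 10 × 12.9 / 3150) = 0.4187 m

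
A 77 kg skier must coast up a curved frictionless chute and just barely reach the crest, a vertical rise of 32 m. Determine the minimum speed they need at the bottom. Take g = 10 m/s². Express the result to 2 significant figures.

At the top they are momentarily at rest, so all KE converts to PE: ½mv² = mgh
v = √(2gh) = √(2 × 10 × 32) = 25.30 m/s

v = 25 m/s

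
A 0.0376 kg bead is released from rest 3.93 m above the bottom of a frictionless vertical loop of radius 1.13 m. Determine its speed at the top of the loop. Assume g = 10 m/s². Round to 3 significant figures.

v = 5.78 m/s

Energy conservation: mgh = ½mv_top² + mg(2r)
v_top² = 2g(h − 2r) = 2(10)(3.93 − 2.260) = 33.40
v_top = 5.779 m/s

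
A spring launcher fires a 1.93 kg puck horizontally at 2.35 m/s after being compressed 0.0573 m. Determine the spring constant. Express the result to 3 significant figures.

Spring PE at full compression equals KE at release: ½kx² = ½mv²
k = mv²/x² = (1.93)(2.35)²/(0.0573)² = 3246 N/m

k = 3250 N/m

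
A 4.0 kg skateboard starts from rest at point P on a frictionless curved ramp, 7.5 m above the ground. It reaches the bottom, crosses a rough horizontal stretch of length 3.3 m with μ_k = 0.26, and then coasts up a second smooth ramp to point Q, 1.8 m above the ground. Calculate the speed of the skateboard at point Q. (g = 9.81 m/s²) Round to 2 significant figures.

Energy at P: mgh₁ = (4.0)(9.81)(7.5) = 294.30 J
Friction loss: W_f = μ_k mg d = 33.67 J
At Q: ½mv² + mgh₂ = mgh₁ − W_f
½mv² = 294.30 − 33.67 − 70.632 = 190.00 J
v = √(2 × 190.00/4.0) = 9.747 m/s

v = 9.7 m/s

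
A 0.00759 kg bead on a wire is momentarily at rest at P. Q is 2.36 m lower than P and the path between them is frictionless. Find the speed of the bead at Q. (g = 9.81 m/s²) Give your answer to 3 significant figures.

v = 6.80 m/s

By conservation of mechanical energy, mgh = ½mv²
The mass cancels from both sides.
v = √(2gh) = √(2 × 9.81 × 2.36) = √46.303 = 6.805 m/s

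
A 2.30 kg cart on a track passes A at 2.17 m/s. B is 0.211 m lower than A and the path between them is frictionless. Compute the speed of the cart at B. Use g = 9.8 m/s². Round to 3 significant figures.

v = 2.97 m/s

Mechanical energy is conserved (no friction): ½mv₀² + mgh = ½mv²
v² = v₀² + 2gh = (2.17)² + 2(9.8)(0.211) = 8.8445
v = √8.8445 = 2.974 m/s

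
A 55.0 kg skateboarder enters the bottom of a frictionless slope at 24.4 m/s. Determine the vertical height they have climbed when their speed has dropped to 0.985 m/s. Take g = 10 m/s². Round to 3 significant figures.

Energy balance between the two points: ½mv₁² = ½mv₂² + mgh
h = (v₁² − v₂²)/(2g) = (24.4² − 0.985²)/(2 × 10) = 29.72 m

h = 29.7 m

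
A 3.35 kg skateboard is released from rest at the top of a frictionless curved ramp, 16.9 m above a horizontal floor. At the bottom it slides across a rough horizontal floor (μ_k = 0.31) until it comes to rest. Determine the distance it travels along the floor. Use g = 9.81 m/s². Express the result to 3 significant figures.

d = 54.5 m

Applying the work–energy principle:
At rest all PE has been dissipated by friction: mgh = μ_k m g d
d = h/μ_k = 16.9/0.31 = 54.52 m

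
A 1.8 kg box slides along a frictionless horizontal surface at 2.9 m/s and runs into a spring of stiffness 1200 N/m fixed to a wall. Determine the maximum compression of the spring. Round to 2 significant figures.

Conservation of energy between contact and max compression: ½mv² = ½kx²
x = v√(m/k) = 2.9 × √(1.8/1200) = 0.1123 m

x = 0.11 m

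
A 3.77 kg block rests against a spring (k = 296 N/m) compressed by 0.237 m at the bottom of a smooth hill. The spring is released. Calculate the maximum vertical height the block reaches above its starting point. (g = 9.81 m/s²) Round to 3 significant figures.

h = 0.225 m

Energy conservation from release to the highest point: ½kx² = mgh
h = kx²/(2mg) = (296)(0.237)²/(2 × 3.77 × 9.81) = 0.2248 m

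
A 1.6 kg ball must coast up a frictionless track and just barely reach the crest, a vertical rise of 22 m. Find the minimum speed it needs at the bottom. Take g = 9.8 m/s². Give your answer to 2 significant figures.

At the top it is momentarily at rest, so all KE converts to PE: ½mv² = mgh
v = √(2gh) = √(2 × 9.8 × 22) = 20.77 m/s

v = 21 m/s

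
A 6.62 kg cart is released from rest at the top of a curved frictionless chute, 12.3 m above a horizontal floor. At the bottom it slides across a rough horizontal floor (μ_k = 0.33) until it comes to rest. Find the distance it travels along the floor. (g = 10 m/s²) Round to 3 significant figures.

Applying the work–energy principle:
At rest all PE has been dissipated by friction: mgh = μ_k m g d
d = h/μ_k = 12.3/0.33 = 37.27 m

d = 37.3 m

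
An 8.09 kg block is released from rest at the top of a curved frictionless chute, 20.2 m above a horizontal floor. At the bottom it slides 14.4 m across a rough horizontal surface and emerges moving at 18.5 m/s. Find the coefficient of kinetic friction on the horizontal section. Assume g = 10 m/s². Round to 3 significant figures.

μ_k = 0.214

Energy at the top = energy at the end + work done against friction:
mgh = ½mv² + μ_k m g d
mgh = 1634.2 J; ½mv² = 1384.4 J
W_f = 1634.2 − 1384.4 = 249.8 J
μ_k = W_f/(mg·d) = 249.8/(80.90 × 14.4) = 0.2144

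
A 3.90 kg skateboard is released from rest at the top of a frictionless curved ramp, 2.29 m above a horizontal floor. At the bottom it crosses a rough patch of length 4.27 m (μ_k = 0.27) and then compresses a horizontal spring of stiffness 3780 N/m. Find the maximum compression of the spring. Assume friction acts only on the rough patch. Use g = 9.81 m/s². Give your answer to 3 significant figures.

x = 0.152 m

Initial energy: E₁ = mgh = (3.90)(9.81)(2.29) = 87.613 J
Friction removes W_f = μ_k mg d = (0.27)(3.90)(9.81)(4.27) = 44.11 J
Energy reaching the spring: E = 87.613 − 44.11 = 43.504 J
At max compression ½kx² = E ⇒ x = √(2E/k) = √(2 × 43.504/3780) = 0.1517 m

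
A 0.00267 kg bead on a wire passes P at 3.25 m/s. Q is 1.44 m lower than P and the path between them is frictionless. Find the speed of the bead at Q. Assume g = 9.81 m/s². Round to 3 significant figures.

By conservation of mechanical energy, ½mv₀² + mgh = ½mv²
v² = v₀² + 2gh = (3.25)² + 2(9.81)(1.44) = 38.815
v = √38.815 = 6.230 m/s

v = 6.23 m/s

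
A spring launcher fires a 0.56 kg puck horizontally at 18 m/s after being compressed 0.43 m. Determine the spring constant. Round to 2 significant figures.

Spring PE at full compression equals KE at release: ½kx² = ½mv²
k = mv²/x² = (0.56)(18)²/(0.43)² = 981.3 N/m

k = 980 N/m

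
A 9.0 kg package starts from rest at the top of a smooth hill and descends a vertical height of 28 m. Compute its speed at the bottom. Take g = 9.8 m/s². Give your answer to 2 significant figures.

Energy conservation between the two points: mgh = ½mv²
v = √(2gh) = √(2 × 9.8 × 28) = √548.80 = 23.43 m/s

v = 23 m/s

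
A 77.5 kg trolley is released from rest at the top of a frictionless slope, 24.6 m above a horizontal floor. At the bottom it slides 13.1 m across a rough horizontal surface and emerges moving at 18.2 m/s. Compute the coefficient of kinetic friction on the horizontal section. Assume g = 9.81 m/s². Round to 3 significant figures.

μ_k = 0.589

Energy at the top = energy at the end + work done against friction:
mgh = ½mv² + μ_k m g d
mgh = 18703 J; ½mv² = 12836 J
W_f = 18703 − 12836 = 5867 J
μ_k = W_f/(mg·d) = 5867/(760.3 × 13.1) = 0.5891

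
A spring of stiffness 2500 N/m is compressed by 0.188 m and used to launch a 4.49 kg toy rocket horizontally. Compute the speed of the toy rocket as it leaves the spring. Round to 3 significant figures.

The toy rocket leaves the spring when the spring is at natural length, so ½kx² = ½mv²
v = x√(k/m) = 0.188 × √(2500/4.49) = 4.436 m/s

v = 4.44 m/s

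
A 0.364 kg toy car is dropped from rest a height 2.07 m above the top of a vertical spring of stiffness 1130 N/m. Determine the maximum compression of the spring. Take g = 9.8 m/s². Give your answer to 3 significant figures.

Let x be the compression. The total drop is H + x, and the car is instantaneously at rest at max compression, so energy conservation gives:
mg(H + x) = ½kx²
½(1130)x² − (0.364)(9.8)x − (0.364)(9.8)(2.07) = 0
565.0x² − 3.567x − 7.384 = 0
x = [3.567 + √(12.72 + 16688)]/(2 × 565.0) = 0.1175 m

x = 0.118 m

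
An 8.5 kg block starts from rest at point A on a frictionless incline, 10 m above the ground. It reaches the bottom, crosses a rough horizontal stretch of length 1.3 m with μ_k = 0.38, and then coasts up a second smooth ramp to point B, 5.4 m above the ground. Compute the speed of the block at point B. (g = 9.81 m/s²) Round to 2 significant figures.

Energy at A: mgh₁ = (8.5)(9.81)(10) = 833.85 J
Friction loss: W_f = μ_k mg d = 41.19 J
At B: ½mv² + mgh₂ = mgh₁ − W_f
½mv² = 833.85 − 41.19 − 450.28 = 342.38 J
v = √(2 × 342.38/8.5) = 8.976 m/s

v = 9.0 m/s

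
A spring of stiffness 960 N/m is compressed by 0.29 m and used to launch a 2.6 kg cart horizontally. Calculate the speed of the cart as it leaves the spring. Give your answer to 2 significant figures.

v = 5.6 m/s

Conservation of energy: ½kx² = ½mv²
v = x√(k/m) = 0.29 × √(960/2.6) = 5.572 m/s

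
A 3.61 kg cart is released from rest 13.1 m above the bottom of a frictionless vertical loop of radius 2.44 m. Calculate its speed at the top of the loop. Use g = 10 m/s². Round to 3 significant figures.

v = 12.8 m/s

Energy conservation: mgh = ½mv_top² + mg(2r)
v_top² = 2g(h − 2r) = 2(10)(13.1 − 4.880) = 164.4
v_top = 12.82 m/s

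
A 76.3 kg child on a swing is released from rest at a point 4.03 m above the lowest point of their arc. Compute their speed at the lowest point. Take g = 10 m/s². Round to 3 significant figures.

Equating total energy at the two states: mgh = ½mv²
The mass cancels from both sides.
v = √(2gh) = √(2 × 10 × 4.03) = √80.600 = 8.978 m/s

v = 8.98 m/s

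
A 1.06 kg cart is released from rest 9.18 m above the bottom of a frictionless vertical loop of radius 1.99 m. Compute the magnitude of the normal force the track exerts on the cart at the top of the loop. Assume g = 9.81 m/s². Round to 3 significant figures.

Energy from release to top (height 2r): mgh = ½mv_top² + mg(2r)
v_top² = 2g(h − 2r) = 2(9.81)(9.18 − 3.980) = 102.02 m²/s²
At the top, both N and weight point toward the centre: N + mg = mv_top²/r
N = m(v_top²/r − g) = 1.06(102.02/1.99 − 9.81) = 43.95 N

N = 43.9 N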